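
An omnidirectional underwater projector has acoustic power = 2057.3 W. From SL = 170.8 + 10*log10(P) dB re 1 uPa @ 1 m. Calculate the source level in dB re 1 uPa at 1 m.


SL = 170.8 + 10*log10(2057.3) = 170.8 + 33.13 = 203.93

203.93 dB


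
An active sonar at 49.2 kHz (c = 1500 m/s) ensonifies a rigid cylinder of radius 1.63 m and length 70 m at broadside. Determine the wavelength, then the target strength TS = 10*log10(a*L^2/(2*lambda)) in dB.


Step 1: lambda = c/f = 1500/49200 = 0.03049 m
Step 2: TS = 10*log10(a*L^2/(2*lambda)) = 10*log10(1.63*70^2/(2*0.03049)) = 51.17

51.17 dB


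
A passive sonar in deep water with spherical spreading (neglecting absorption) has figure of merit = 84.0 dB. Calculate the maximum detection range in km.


15.85 km


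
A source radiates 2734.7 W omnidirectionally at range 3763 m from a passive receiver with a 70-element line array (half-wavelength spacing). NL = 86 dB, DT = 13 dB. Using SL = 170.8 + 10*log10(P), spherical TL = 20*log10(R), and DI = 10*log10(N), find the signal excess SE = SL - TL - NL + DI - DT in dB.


53.11 dB


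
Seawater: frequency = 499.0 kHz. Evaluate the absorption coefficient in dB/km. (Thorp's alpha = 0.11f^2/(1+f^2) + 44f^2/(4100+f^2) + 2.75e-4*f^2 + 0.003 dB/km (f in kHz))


f^2 = 249001.0
alpha = 0.11*249001.0/(1+249001.0) + 44*249001.0/(4100+249001.0) + 2.75e-4*249001.0 + 0.003 = 111.876

111.876 dB/km


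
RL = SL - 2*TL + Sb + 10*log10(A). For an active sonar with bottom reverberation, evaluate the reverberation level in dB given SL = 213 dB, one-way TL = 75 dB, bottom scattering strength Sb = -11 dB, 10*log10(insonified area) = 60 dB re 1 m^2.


112 dB


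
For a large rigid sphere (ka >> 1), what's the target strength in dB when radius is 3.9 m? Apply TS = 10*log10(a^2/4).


TS = 10*log10(3.9^2 / 4) = 10*log10(3.8025) = 5.8

5.8 dB


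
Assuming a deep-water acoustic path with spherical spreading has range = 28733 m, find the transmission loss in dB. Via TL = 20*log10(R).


TL = 20*log10(28733) = 89.17

89.17 dB


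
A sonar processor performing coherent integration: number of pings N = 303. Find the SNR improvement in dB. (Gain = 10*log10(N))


24.81 dB


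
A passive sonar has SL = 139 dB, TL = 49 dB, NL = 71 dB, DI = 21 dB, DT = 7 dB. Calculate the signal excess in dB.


SE = SL - TL - NL + DI - DT = 139 - 49 - 71 + 21 - 7 = 33

33 dB


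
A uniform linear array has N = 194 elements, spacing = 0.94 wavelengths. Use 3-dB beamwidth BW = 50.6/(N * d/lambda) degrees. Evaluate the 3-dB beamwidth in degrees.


0.28 deg


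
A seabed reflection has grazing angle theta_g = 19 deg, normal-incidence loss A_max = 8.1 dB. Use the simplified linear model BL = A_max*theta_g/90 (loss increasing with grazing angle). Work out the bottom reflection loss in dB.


BL = A_max * theta_g / 90 = 8.1 * 19 / 90 = 1.71

1.71 dB


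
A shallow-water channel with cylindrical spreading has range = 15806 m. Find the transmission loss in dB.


41.99 dB


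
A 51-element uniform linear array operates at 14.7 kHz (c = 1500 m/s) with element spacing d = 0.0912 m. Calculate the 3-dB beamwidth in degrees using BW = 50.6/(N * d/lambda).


1.11 deg


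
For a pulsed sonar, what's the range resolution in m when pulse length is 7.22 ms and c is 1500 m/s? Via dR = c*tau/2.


5.415 m


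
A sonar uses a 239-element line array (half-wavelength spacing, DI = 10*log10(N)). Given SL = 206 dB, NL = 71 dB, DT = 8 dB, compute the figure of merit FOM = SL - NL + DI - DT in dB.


Step 1: DI = 10*log10(239) = 23.78 dB
Step 2: FOM = SL - NL + DI - DT = 206 - 71 + 23.78 - 8 = 150.78

150.78 dB


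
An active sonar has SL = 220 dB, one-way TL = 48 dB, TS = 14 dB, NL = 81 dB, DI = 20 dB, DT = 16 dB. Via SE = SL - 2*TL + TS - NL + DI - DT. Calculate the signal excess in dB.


SE = SL - 2*TL + TS - NL + DI - DT = 220 - 2*48 + (14) - 81 + 20 - 16 = 61

61 dB


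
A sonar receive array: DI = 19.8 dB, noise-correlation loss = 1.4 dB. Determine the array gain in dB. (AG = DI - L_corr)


AG = DI - L_corr = 19.8 - 1.4 = 18.4

18.4 dB


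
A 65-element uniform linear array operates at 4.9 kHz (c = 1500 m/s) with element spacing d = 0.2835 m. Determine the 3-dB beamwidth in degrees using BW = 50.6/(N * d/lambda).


0.84 deg


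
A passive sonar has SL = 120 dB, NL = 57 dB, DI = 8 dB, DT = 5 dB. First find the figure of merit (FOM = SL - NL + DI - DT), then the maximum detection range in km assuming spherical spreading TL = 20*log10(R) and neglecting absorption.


Step 1: FOM = SL - NL + DI - DT = 120 - 57 + 8 - 5 = 66 dB
Step 2: at max range FOM = TL = 20*log10(R), so R = 10^(66/20) = 1995.26 m = 2.0 km

2.0 km


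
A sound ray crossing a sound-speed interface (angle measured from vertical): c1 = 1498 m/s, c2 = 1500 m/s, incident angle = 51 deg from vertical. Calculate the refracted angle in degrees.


sin(theta2) = (c2/c1)*sin(theta1) = (1500/1498)*sin(51 deg) = 0.77818
theta2 = arcsin(0.77818) = 51.09

51.09 deg


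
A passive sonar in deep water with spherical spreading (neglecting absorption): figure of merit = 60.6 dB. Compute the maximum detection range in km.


At max range FOM = TL, so 20*log10(R) = 60.6
R = 10^(60.6/20) = 1071.52 m = 1.07 km

1.07 km


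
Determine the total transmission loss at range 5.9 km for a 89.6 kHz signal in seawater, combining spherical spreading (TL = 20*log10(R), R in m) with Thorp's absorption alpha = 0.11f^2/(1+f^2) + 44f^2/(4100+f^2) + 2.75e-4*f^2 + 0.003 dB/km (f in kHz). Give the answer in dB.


260.95 dB


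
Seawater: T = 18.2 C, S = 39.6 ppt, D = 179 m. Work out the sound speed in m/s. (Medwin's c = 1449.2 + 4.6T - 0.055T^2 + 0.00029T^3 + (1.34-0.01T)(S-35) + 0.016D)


c = 1449.2 + 4.6*18.2 - 0.055*18.2^2 + 0.00029*18.2^3 + (1.34 - 0.01*18.2)*(39.6 - 35) + 0.016*179 = 1524.64

1524.64 m/s


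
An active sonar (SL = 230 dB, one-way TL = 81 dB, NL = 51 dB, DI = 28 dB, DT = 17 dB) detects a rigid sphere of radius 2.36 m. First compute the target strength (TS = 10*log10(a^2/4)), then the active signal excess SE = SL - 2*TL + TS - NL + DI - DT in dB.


Step 1: TS = 10*log10(2.36^2/4) = 1.44 dB
Step 2: SE = SL - 2*TL + TS - NL + DI - DT = 230 - 2*81 + (1.44) - 51 + 28 - 17 = 29.44

29.44 dB


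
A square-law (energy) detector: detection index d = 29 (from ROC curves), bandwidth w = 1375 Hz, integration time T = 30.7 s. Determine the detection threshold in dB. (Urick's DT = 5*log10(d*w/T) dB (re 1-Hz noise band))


15.57 dB


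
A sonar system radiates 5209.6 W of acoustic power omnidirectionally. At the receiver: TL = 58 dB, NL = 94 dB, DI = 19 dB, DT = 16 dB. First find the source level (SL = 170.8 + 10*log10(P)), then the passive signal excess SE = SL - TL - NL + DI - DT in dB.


Step 1: SL = 170.8 + 10*log10(5209.6) = 207.97 dB
Step 2: SE = SL - TL - NL + DI - DT = 207.97 - 58 - 94 + 19 - 16 = 58.97

58.97 dB


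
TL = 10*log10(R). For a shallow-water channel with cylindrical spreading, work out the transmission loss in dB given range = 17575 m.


TL = 10*log10(17575) = 42.45

42.45 dB


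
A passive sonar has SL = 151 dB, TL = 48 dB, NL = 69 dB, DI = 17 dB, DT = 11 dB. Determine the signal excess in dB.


40 dB


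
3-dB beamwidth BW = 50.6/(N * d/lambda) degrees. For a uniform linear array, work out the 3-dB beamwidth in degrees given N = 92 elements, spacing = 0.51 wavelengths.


BW = 50.6 / (92 * 0.51) = 50.6 / 46.92 = 1.08

1.08 deg


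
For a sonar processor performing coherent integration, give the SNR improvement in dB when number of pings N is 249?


Gain = 10*log10(249) = 23.96

23.96 dB


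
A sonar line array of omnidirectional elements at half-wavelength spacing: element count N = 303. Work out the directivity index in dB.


24.81 dB


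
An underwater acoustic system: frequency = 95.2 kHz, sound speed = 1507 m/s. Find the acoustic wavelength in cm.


1.58 cm


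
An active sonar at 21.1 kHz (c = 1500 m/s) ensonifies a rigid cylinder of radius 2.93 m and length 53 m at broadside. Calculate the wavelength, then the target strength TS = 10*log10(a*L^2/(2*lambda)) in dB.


Step 1: lambda = c/f = 1500/21100 = 0.07109 m
Step 2: TS = 10*log10(a*L^2/(2*lambda)) = 10*log10(2.93*53^2/(2*0.07109)) = 47.63

47.63 dB


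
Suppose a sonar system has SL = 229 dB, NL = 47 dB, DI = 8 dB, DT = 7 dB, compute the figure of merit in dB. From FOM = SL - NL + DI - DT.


FOM = SL - NL + DI - DT = 229 - 47 + 8 - 7 = 183

183 dB


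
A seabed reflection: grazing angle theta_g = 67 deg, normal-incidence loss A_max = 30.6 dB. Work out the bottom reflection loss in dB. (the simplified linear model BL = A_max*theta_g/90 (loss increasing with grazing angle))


BL = A_max * theta_g / 90 = 30.6 * 67 / 90 = 22.78

22.78 dB


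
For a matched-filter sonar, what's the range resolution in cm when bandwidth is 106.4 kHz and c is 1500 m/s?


dR = c/(2*BW) = 1500 / (2 * 106.4e3) = 0.007 m = 0.7 cm

0.7 cm


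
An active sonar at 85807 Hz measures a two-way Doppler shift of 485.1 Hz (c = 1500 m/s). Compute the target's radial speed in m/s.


4.24 m/s


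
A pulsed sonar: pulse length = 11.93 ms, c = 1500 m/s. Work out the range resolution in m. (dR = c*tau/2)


dR = c*tau/2 = 1500 * 11.93e-3 / 2 = 8.9475

8.9475 m


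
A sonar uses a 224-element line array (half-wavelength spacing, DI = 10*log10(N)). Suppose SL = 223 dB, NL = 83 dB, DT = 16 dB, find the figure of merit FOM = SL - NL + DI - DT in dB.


Step 1: DI = 10*log10(224) = 23.5 dB
Step 2: FOM = SL - NL + DI - DT = 223 - 83 + 23.5 - 16 = 147.5

147.5 dB


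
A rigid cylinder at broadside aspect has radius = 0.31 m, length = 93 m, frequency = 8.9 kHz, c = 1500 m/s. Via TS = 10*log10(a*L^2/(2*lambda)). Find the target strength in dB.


39.01 dB


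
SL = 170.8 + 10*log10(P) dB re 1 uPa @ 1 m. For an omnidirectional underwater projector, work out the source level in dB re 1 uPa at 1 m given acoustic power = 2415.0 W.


204.63 dB


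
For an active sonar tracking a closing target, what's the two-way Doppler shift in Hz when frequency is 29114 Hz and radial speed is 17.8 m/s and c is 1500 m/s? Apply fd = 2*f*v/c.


fd = 2*f*v/c = 2 * 29114 * 17.8 / 1500 = 690.97

690.97 Hz


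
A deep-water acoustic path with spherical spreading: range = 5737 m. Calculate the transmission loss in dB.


TL = 20*log10(5737) = 75.17

75.17 dB


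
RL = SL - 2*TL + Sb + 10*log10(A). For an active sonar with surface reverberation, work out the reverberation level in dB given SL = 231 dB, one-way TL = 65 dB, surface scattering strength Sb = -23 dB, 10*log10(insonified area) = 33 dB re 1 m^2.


111 dB


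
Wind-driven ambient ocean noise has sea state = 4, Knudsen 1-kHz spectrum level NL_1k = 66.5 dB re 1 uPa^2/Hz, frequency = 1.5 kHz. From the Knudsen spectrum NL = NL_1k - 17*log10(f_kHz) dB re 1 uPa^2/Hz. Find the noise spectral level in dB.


NL = NL_1k - 17*log10(f_kHz) = 66.5 - 17*log10(1.5) = 66.5 - (2.99) = 63.51

63.51 dB


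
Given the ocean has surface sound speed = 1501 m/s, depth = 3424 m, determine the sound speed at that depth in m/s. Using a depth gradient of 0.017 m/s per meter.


c = 1501 + 0.017 * 3424 = 1559.208

1559.208 m/s


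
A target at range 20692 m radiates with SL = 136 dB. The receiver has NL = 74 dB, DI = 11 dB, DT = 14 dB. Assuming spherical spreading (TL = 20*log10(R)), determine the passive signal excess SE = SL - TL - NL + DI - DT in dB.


Step 1: TL = 20*log10(20692) = 86.32 dB
Step 2: SE = 136 - 86.32 - 74 + 11 - 14 = -27.32

-27.32 dB


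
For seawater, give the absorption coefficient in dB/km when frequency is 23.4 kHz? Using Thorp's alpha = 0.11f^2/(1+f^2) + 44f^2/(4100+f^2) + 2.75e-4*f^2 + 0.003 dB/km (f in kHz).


f^2 = 547.56
alpha = 0.11*547.56/(1+547.56) + 44*547.56/(4100+547.56) + 2.75e-4*547.56 + 0.003 = 5.447

5.447 dB/km


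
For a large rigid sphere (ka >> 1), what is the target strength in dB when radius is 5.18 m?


TS = 10*log10(5.18^2 / 4) = 10*log10(6.7081) = 8.27

8.27 dB


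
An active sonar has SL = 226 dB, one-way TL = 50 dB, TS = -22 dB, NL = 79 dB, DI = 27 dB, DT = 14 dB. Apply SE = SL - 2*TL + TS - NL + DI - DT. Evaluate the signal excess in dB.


SE = SL - 2*TL + TS - NL + DI - DT = 226 - 2*50 + (-22) - 79 + 27 - 14 = 38

38 dB


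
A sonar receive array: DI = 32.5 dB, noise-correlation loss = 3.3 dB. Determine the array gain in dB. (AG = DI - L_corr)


AG = DI - L_corr = 32.5 - 3.3 = 29.2

29.2 dB


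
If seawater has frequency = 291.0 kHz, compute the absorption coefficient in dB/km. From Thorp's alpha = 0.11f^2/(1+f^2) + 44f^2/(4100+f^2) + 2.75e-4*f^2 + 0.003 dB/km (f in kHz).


f^2 = 84681.0
alpha = 0.11*84681.0/(1+84681.0) + 44*84681.0/(4100+84681.0) + 2.75e-4*84681.0 + 0.003 = 65.368

65.368 dB/km


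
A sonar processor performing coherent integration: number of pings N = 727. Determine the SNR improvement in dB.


Gain = 10*log10(727) = 28.62

28.62 dB


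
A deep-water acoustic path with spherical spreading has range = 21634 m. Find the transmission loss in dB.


TL = 20*log10(21634) = 86.7

86.7 dB


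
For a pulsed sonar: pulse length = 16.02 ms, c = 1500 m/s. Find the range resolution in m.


dR = c*tau/2 = 1500 * 16.02e-3 / 2 = 12.015

12.015 m


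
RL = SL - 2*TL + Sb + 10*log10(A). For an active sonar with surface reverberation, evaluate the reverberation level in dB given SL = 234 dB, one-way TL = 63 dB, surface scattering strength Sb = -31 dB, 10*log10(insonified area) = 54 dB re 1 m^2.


131 dB


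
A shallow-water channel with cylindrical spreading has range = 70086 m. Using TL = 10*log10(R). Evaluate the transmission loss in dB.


TL = 10*log10(70086) = 48.46

48.46 dB


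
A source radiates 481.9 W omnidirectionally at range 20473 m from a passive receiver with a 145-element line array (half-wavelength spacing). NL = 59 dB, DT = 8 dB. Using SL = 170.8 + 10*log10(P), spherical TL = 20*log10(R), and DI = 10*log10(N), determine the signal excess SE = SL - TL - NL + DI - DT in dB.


Step 1: SL = 170.8 + 10*log10(481.9) = 197.63 dB
Step 2: TL = 20*log10(20473) = 86.22 dB
Step 3: DI = 10*log10(145) = 21.61 dB
Step 4: SE = SL - TL - NL + DI - DT = 197.63 - 86.22 - 59 + 21.61 - 8 = 66.02

66.02 dB


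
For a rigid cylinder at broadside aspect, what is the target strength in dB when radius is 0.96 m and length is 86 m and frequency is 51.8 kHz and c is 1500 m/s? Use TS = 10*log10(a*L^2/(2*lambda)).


lambda = 1500/51800 = 0.02896 m
TS = 10*log10(0.96*86^2/(2*0.02896)) = 50.88

50.88 dB


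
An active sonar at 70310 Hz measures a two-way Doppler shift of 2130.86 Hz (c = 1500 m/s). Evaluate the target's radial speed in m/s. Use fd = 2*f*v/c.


From fd = 2*f*v/c, v = c*fd/(2*f) = 1500 * 2130.86 / (2*70310) = 22.73

22.73 m/s


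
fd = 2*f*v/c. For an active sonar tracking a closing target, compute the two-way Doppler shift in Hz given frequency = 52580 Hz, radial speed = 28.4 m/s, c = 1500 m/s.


fd = 2*f*v/c = 2 * 52580 * 28.4 / 1500 = 1991.03

1991.03 Hz


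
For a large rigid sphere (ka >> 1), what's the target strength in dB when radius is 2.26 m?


1.06 dB


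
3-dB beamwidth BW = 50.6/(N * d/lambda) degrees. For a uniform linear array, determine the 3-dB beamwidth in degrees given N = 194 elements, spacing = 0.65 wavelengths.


0.4 deg


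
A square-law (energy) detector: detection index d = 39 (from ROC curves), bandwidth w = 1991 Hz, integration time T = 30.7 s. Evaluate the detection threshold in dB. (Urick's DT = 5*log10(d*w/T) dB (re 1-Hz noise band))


DT = 5*log10(d*w/T) = 5*log10(39 * 1991 / 30.7) = 5*log10(2529.28) = 17.01

17.01 dB


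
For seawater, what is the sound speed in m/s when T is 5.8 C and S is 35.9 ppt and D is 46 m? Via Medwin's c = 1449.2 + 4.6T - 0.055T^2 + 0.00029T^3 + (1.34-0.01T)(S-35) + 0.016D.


c = 1449.2 + 4.6*5.8 - 0.055*5.8^2 + 0.00029*5.8^3 + (1.34 - 0.01*5.8)*(35.9 - 35) + 0.016*46 = 1475.98

1475.98 m/s


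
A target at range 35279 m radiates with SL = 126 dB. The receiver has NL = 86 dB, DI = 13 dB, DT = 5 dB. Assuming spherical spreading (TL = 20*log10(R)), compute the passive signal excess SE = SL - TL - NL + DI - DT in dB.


Step 1: TL = 20*log10(35279) = 90.95 dB
Step 2: SE = 126 - 90.95 - 86 + 13 - 5 = -42.95

-42.95 dB


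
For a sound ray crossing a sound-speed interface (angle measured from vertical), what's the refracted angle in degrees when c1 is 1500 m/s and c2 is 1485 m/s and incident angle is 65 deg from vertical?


63.8 deg


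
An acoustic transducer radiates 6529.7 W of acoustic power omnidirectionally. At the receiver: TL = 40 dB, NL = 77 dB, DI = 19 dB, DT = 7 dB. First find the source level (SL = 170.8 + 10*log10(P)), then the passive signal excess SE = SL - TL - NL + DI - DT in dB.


Step 1: SL = 170.8 + 10*log10(6529.7) = 208.95 dB
Step 2: SE = SL - TL - NL + DI - DT = 208.95 - 40 - 77 + 19 - 7 = 103.95

103.95 dB


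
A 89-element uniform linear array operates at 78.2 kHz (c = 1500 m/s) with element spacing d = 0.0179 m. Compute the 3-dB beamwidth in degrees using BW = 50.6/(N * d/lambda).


0.61 deg


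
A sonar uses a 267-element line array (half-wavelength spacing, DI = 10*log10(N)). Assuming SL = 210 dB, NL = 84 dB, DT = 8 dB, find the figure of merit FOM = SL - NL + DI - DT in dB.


Step 1: DI = 10*log10(267) = 24.27 dB
Step 2: FOM = SL - NL + DI - DT = 210 - 84 + 24.27 - 8 = 142.27

142.27 dB


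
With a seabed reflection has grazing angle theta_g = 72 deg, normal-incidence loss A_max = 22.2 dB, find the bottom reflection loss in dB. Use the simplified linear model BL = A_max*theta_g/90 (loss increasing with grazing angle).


BL = A_max * theta_g / 90 = 22.2 * 72 / 90 = 17.76

17.76 dB


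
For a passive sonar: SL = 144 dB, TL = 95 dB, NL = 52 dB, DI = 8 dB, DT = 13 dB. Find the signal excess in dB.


SE = SL - TL - NL + DI - DT = 144 - 95 - 52 + 8 - 13 = -8

-8 dB


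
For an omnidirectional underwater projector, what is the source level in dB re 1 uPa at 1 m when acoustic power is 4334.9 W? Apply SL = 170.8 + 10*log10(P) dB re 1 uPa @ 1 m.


207.17 dB


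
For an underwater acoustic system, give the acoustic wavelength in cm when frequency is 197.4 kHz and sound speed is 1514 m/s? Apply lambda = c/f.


lambda = c/f = 1514 / 197400 = 0.0077 m = 0.77 cm

0.77 cm


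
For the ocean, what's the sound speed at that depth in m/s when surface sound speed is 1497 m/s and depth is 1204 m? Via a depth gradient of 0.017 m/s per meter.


1517.468 m/s


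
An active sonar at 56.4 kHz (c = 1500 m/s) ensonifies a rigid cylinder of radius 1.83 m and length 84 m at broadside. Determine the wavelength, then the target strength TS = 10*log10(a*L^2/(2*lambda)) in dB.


Step 1: lambda = c/f = 1500/56400 = 0.0266 m
Step 2: TS = 10*log10(a*L^2/(2*lambda)) = 10*log10(1.83*84^2/(2*0.0266)) = 53.85

53.85 dB


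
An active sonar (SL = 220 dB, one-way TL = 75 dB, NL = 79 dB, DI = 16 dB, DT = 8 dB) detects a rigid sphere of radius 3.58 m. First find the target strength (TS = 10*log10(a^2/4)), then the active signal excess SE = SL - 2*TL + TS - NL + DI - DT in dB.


Step 1: TS = 10*log10(3.58^2/4) = 5.06 dB
Step 2: SE = SL - 2*TL + TS - NL + DI - DT = 220 - 2*75 + (5.06) - 79 + 16 - 8 = 4.06

4.06 dB


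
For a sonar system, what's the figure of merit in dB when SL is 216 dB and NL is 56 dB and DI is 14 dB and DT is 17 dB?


157 dB


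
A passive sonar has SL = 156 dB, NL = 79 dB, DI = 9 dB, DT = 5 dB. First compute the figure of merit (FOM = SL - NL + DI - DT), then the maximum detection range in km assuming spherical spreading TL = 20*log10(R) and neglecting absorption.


Step 1: FOM = SL - NL + DI - DT = 156 - 79 + 9 - 5 = 81 dB
Step 2: at max range FOM = TL = 20*log10(R), so R = 10^(81/20) = 11220.18 m = 11.22 km

11.22 km


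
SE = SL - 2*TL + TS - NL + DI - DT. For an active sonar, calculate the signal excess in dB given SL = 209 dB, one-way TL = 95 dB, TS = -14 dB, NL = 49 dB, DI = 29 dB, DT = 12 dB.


SE = SL - 2*TL + TS - NL + DI - DT = 209 - 2*95 + (-14) - 49 + 29 - 12 = -27

-27 dB


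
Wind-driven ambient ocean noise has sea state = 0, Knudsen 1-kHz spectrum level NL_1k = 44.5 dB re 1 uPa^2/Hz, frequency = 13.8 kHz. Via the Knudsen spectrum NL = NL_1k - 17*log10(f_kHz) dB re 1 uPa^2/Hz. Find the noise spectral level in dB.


NL = NL_1k - 17*log10(f_kHz) = 44.5 - 17*log10(13.8) = 44.5 - (19.38) = 25.12

25.12 dB


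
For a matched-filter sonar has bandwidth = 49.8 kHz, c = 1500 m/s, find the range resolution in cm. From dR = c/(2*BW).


1.51 cm


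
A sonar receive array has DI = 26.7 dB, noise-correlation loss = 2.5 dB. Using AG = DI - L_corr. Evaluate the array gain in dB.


AG = DI - L_corr = 26.7 - 2.5 = 24.2

24.2 dB


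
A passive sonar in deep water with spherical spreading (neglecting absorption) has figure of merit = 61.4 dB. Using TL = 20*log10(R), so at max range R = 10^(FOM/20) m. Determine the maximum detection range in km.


1.17 km


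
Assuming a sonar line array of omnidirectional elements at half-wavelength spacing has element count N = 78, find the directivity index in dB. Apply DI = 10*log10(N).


DI = 10*log10(78) = 18.92

18.92 dB


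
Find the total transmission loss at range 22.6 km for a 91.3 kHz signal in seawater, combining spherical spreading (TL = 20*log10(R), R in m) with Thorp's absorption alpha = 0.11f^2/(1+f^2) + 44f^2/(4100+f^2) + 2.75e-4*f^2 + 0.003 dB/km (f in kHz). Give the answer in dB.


Step 1 (Thorp): alpha = 0.11*8335.69/(1+8335.69) + 44*8335.69/(4100+8335.69) + 2.75e-4*8335.69 + 0.003 = 31.8987 dB/km
Step 2: TL_spread = 20*log10(22600) = 87.08 dB
Step 3: TL_abs = alpha*R = 31.8987 * 22.6 = 720.91 dB
Step 4: TL_total = 87.08 + 720.91 = 807.99

807.99 dB


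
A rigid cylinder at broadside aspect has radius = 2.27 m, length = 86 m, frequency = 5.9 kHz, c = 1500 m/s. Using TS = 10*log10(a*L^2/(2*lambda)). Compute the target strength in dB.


45.19 dB


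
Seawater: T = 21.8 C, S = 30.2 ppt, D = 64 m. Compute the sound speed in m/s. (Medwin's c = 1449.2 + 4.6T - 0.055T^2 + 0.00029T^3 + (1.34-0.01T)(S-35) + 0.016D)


1521.98 m/s


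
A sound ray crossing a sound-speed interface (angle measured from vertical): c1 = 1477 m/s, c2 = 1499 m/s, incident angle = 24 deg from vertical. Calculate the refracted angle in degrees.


sin(theta2) = (c2/c1)*sin(theta1) = (1499/1477)*sin(24 deg) = 0.4128
theta2 = arcsin(0.4128) = 24.38

24.38 deg


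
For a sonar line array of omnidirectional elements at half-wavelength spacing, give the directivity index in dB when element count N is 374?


25.73 dB


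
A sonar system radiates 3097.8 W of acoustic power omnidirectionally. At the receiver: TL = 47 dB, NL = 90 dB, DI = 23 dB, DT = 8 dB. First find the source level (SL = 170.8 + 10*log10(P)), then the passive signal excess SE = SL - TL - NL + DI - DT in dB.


Step 1: SL = 170.8 + 10*log10(3097.8) = 205.71 dB
Step 2: SE = SL - TL - NL + DI - DT = 205.71 - 47 - 90 + 23 - 8 = 83.71

83.71 dB


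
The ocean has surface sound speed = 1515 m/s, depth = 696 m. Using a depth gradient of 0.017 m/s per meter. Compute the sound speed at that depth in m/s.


1526.832 m/s


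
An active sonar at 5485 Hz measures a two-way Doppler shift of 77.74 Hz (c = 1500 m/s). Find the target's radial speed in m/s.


From fd = 2*f*v/c, v = c*fd/(2*f) = 1500 * 77.74 / (2*5485) = 10.63

10.63 m/s


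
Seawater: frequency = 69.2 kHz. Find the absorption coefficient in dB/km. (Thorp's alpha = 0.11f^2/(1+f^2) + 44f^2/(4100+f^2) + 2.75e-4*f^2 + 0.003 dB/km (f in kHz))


25.134 dB/km


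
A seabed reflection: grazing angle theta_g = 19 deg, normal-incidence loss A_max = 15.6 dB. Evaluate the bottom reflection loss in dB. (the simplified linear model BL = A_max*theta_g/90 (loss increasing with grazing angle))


BL = A_max * theta_g / 90 = 15.6 * 19 / 90 = 3.29

3.29 dB


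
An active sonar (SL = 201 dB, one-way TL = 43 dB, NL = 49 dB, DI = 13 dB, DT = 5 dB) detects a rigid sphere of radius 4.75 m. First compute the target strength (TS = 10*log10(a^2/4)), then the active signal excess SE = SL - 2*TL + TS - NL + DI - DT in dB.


Step 1: TS = 10*log10(4.75^2/4) = 7.51 dB
Step 2: SE = SL - 2*TL + TS - NL + DI - DT = 201 - 2*43 + (7.51) - 49 + 13 - 5 = 81.51

81.51 dB


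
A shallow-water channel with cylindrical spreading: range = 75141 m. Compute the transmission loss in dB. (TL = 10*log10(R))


TL = 10*log10(75141) = 48.76

48.76 dB


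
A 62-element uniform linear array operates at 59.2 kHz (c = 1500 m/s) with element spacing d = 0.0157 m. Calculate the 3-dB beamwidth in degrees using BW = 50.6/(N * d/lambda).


Step 1: lambda = 1500/59200 = 0.02534 m
Step 2: d/lambda = 0.0157/0.02534 = 0.6196
Step 3: BW = 50.6/(N * d/lambda) = 50.6/(62 * 0.6196) = 1.32

1.32 deg


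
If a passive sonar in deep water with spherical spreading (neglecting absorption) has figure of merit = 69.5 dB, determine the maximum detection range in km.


At max range FOM = TL, so 20*log10(R) = 69.5
R = 10^(69.5/20) = 2985.38 m = 2.99 km

2.99 km


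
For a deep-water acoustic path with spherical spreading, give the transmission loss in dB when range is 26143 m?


TL = 20*log10(26143) = 88.35

88.35 dB


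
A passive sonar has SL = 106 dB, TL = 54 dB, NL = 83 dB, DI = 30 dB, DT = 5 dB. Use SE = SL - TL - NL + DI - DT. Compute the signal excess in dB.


-6 dB


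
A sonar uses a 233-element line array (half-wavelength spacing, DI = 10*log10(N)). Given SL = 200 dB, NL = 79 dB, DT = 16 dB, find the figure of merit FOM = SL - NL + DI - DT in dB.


128.67 dB


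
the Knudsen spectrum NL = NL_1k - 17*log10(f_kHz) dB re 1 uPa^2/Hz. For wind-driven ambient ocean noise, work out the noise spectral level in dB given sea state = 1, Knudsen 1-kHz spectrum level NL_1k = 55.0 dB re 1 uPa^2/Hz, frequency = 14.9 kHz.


NL = NL_1k - 17*log10(f_kHz) = 55.0 - 17*log10(14.9) = 55.0 - (19.94) = 35.06

35.06 dB


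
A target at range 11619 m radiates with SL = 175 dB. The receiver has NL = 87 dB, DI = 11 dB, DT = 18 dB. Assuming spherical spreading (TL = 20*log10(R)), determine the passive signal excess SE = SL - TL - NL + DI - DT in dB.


-0.3 dB


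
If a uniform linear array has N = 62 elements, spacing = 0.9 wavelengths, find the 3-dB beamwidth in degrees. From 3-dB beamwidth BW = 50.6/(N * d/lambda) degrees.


BW = 50.6 / (62 * 0.9) = 50.6 / 55.8 = 0.91

0.91 deg


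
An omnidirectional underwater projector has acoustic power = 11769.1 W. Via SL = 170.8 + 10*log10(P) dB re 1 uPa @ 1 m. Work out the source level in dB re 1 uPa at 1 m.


211.51 dB


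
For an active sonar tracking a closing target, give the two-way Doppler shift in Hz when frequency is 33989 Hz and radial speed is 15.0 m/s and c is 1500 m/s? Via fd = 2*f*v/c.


fd = 2*f*v/c = 2 * 33989 * 15.0 / 1500 = 679.78

679.78 Hz


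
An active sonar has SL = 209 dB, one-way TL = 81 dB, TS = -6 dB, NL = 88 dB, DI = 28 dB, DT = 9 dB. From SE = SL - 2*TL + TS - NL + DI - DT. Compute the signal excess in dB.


-28 dB


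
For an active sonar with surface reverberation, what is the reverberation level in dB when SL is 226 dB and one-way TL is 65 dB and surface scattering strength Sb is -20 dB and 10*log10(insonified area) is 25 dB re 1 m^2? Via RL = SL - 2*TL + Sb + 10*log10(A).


101 dB


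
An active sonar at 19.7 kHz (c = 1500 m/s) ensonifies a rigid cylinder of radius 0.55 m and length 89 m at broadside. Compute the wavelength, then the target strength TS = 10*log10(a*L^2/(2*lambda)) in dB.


Step 1: lambda = c/f = 1500/19700 = 0.07614 m
Step 2: TS = 10*log10(a*L^2/(2*lambda)) = 10*log10(0.55*89^2/(2*0.07614)) = 44.56

44.56 dB


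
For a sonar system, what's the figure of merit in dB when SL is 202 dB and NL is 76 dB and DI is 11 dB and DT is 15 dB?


FOM = SL - NL + DI - DT = 202 - 76 + 11 - 15 = 122

122 dB


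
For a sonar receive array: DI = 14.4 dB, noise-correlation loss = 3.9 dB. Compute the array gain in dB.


AG = DI - L_corr = 14.4 - 3.9 = 10.5

10.5 dB


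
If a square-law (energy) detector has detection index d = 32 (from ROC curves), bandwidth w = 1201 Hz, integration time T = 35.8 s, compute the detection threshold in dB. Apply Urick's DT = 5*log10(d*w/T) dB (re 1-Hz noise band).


DT = 5*log10(d*w/T) = 5*log10(32 * 1201 / 35.8) = 5*log10(1073.52) = 15.15

15.15 dB


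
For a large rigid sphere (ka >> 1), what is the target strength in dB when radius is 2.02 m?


0.09 dB


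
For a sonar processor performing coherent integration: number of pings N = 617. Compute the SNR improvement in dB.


Gain = 10*log10(617) = 27.9

27.9 dB


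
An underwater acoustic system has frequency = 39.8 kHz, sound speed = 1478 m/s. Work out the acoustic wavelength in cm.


lambda = c/f = 1478 / 39800 = 0.0371 m = 3.71 cm

3.71 cm


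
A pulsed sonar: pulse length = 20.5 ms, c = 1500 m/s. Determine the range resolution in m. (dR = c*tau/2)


dR = c*tau/2 = 1500 * 20.5e-3 / 2 = 15.375

15.375 m


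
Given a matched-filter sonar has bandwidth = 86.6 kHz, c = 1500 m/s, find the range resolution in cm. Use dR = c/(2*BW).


0.87 cm


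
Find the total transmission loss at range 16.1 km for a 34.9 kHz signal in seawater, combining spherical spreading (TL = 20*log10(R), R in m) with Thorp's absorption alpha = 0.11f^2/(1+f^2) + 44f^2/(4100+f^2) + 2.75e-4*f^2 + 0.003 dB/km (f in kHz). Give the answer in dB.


Step 1 (Thorp): alpha = 0.11*1218.01/(1+1218.01) + 44*1218.01/(4100+1218.01) + 2.75e-4*1218.01 + 0.003 = 10.5254 dB/km
Step 2: TL_spread = 20*log10(16100) = 84.14 dB
Step 3: TL_abs = alpha*R = 10.5254 * 16.1 = 169.46 dB
Step 4: TL_total = 84.14 + 169.46 = 253.6

253.6 dB


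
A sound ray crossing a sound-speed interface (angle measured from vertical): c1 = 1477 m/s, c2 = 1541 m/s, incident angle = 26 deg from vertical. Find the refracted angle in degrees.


sin(theta2) = (c2/c1)*sin(theta1) = (1541/1477)*sin(26 deg) = 0.45737
theta2 = arcsin(0.45737) = 27.22

27.22 deg


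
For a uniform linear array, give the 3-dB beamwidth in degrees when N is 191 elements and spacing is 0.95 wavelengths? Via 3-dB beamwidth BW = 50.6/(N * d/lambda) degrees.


BW = 50.6 / (191 * 0.95) = 50.6 / 181.45 = 0.28

0.28 deg


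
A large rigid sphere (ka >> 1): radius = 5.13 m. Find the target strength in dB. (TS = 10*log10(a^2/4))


8.18 dB


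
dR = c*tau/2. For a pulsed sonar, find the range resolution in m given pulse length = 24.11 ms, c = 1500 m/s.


dR = c*tau/2 = 1500 * 24.11e-3 / 2 = 18.0825

18.0825 m


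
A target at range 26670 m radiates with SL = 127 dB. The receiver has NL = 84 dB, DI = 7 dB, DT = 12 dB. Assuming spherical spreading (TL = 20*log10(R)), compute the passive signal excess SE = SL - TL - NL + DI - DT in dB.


-50.52 dB


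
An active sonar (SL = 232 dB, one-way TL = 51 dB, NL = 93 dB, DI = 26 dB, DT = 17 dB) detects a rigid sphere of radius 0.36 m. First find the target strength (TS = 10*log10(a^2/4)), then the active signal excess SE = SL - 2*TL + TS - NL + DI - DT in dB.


Step 1: TS = 10*log10(0.36^2/4) = -14.89 dB
Step 2: SE = SL - 2*TL + TS - NL + DI - DT = 232 - 2*51 + (-14.89) - 93 + 26 - 17 = 31.11

31.11 dB


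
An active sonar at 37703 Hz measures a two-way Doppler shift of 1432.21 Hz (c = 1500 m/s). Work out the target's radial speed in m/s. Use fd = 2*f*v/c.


28.49 m/s


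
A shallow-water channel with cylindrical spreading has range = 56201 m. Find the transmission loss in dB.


TL = 10*log10(56201) = 47.5

47.5 dB


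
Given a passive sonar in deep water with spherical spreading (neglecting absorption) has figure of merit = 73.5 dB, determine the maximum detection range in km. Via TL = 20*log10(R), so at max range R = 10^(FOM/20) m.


4.73 km


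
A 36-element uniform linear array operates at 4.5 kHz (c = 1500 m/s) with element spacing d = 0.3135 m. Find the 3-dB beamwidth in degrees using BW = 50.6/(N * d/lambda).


1.49 deg


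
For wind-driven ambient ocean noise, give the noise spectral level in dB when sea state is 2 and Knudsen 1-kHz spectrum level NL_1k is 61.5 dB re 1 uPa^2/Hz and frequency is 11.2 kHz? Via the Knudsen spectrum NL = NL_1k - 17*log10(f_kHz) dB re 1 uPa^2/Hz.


NL = NL_1k - 17*log10(f_kHz) = 61.5 - 17*log10(11.2) = 61.5 - (17.84) = 43.66

43.66 dB


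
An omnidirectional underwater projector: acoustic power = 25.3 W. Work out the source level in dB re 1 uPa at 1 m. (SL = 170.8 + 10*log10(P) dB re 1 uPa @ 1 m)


SL = 170.8 + 10*log10(25.3) = 170.8 + 14.03 = 184.83

184.83 dB


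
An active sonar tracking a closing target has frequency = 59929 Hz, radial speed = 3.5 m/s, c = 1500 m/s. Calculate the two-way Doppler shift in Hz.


fd = 2*f*v/c = 2 * 59929 * 3.5 / 1500 = 279.67

279.67 Hz


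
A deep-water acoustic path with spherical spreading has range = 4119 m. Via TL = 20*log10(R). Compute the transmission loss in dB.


72.3 dB


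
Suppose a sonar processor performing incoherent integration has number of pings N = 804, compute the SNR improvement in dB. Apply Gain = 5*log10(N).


14.53 dB


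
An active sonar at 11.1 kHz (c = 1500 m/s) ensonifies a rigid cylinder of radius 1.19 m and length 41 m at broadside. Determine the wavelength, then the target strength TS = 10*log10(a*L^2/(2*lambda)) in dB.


Step 1: lambda = c/f = 1500/11100 = 0.13514 m
Step 2: TS = 10*log10(a*L^2/(2*lambda)) = 10*log10(1.19*41^2/(2*0.13514)) = 38.69

38.69 dB


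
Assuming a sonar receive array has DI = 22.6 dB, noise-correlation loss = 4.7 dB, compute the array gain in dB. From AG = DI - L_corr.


AG = DI - L_corr = 22.6 - 4.7 = 17.9

17.9 dB


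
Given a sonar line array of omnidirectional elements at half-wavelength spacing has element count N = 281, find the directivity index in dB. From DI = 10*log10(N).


24.49 dB


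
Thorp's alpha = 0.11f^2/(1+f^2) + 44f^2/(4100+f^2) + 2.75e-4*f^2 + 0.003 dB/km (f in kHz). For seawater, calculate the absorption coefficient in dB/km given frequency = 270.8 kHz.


61.95 dB/km


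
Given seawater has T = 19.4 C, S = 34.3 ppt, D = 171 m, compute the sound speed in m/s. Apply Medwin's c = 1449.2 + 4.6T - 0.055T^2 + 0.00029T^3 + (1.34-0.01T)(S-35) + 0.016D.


c = 1449.2 + 4.6*19.4 - 0.055*19.4^2 + 0.00029*19.4^3 + (1.34 - 0.01*19.4)*(34.3 - 35) + 0.016*171 = 1521.79

1521.79 m/s


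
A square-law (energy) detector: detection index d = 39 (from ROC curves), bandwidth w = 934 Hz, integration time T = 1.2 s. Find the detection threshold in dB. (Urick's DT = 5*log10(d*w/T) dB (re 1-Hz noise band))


DT = 5*log10(d*w/T) = 5*log10(39 * 934 / 1.2) = 5*log10(30355.0) = 22.41

22.41 dB


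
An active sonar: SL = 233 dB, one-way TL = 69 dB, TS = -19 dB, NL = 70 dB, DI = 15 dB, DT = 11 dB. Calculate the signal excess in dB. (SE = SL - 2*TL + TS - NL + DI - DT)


SE = SL - 2*TL + TS - NL + DI - DT = 233 - 2*69 + (-19) - 70 + 15 - 11 = 10

10 dB


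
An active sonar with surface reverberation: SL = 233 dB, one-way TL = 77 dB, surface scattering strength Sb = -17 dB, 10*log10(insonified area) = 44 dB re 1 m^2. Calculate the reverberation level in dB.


RL = SL - 2*TL + Sb + 10*log10(A) = 233 - 2*77 + (-17) + 44 = 106

106 dB


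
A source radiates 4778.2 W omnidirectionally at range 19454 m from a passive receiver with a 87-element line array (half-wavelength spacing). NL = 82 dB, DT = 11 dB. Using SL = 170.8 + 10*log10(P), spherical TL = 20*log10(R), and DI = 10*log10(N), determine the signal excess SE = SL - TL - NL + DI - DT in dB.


48.21 dB


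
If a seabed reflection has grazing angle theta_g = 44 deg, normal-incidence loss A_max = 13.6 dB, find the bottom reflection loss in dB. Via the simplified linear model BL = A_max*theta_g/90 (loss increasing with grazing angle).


6.65 dB


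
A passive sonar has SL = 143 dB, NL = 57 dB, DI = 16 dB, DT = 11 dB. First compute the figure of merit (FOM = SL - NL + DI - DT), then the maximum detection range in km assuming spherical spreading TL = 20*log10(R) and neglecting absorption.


Step 1: FOM = SL - NL + DI - DT = 143 - 57 + 16 - 11 = 91 dB
Step 2: at max range FOM = TL = 20*log10(R), so R = 10^(91/20) = 35481.34 m = 35.48 km

35.48 km


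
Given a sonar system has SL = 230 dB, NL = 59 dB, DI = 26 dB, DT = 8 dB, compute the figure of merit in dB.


FOM = SL - NL + DI - DT = 230 - 59 + 26 - 8 = 189

189 dB


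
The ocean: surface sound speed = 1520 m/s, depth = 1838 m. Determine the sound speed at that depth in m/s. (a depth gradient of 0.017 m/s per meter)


1551.246 m/s


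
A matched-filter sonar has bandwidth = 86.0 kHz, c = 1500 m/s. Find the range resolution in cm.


dR = c/(2*BW) = 1500 / (2 * 86.0e3) = 0.0087 m = 0.87 cm

0.87 cm


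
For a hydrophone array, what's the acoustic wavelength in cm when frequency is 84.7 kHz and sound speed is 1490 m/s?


lambda = c/f = 1490 / 84700 = 0.0176 m = 1.76 cm

1.76 cm


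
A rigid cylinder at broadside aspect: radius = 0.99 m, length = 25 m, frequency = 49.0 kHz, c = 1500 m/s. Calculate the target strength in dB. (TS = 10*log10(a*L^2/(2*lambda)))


40.05 dB


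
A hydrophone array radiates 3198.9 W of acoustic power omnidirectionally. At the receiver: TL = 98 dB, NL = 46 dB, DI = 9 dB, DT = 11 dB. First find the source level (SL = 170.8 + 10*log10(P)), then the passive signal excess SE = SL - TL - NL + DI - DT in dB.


Step 1: SL = 170.8 + 10*log10(3198.9) = 205.85 dB
Step 2: SE = SL - TL - NL + DI - DT = 205.85 - 98 - 46 + 9 - 11 = 59.85

59.85 dB


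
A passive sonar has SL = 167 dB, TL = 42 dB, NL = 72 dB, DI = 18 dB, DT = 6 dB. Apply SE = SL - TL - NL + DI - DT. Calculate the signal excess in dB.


65 dB


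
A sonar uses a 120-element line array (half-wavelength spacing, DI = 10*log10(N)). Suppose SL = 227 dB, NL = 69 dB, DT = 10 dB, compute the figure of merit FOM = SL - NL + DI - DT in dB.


Step 1: DI = 10*log10(120) = 20.79 dB
Step 2: FOM = SL - NL + DI - DT = 227 - 69 + 20.79 - 10 = 168.79

168.79 dB


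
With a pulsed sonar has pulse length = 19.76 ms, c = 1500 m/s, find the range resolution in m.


dR = c*tau/2 = 1500 * 19.76e-3 / 2 = 14.82

14.82 m


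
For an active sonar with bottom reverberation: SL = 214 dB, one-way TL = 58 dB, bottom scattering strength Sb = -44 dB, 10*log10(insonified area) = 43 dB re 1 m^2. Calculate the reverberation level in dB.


RL = SL - 2*TL + Sb + 10*log10(A) = 214 - 2*58 + (-44) + 43 = 97

97 dB


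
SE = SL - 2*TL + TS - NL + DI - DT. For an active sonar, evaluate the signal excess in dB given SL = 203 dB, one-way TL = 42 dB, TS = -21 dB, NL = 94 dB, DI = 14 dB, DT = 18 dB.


0 dB


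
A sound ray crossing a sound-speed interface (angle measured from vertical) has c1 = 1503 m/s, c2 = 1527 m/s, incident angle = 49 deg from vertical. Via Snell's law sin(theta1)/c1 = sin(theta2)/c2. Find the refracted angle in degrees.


sin(theta2) = (c2/c1)*sin(theta1) = (1527/1503)*sin(49 deg) = 0.76676
theta2 = arcsin(0.76676) = 50.06

50.06 deg


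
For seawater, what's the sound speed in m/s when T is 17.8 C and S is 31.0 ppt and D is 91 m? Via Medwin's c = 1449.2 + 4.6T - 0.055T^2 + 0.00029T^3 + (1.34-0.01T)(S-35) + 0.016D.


1512.1 m/s


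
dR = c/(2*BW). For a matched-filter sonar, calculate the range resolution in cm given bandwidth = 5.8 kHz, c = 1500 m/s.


dR = c/(2*BW) = 1500 / (2 * 5.8e3) = 0.1293 m = 12.93 cm

12.93 cm


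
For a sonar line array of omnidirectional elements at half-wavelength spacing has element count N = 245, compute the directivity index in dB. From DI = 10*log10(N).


DI = 10*log10(245) = 23.89

23.89 dB
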